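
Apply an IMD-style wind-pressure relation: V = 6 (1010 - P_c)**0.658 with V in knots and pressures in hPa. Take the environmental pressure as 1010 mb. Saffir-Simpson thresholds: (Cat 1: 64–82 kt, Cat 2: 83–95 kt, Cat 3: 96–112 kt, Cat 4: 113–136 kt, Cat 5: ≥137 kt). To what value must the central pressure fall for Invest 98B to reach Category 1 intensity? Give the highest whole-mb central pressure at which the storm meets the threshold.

Category 1 begins at V = 64 kt.
Required ΔP = (64/6)^(1/0.658) = 10.667^1.520 ≈ 36.51 mb.
P_c ≤ 1010 − 36.51 = 973.49, so the highest integer P_c is 973 mb.

973 mb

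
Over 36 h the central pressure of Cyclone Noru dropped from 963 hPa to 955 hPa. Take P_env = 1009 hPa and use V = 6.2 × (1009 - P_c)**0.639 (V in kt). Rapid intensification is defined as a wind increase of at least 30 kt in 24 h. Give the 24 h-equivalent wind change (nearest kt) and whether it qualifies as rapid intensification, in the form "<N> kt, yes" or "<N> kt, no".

5 kt, no

V₁: ΔP = 46, V ≈ 6.2 × 46^0.639 ≈ 71.60 kt.
V₂: ΔP = 54, V ≈ 6.2 × 54^0.639 ≈ 79.32 kt.
ΔV over 36 h = 7.72 kt → 24 h equivalent = 7.72 × 24/36 ≈ 5.15 kt.
5 kt < 30 kt ⇒ not rapid intensification.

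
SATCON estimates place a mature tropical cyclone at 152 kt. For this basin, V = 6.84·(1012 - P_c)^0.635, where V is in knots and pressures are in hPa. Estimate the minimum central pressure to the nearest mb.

880 mb

ΔP = (V / 6.84)^(1/0.635) = (152/6.84)^1.575.
152/6.84 = 22.222; 22.222^1.575 ≈ 132.11 mb.
P_c = 1012 − 132.11 = 879.89 ≈ 880 mb.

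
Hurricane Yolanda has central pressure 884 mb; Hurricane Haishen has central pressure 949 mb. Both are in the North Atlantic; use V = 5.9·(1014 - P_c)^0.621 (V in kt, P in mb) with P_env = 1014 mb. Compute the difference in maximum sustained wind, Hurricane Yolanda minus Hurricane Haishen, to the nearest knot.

42 kt

Hurricane Yolanda: ΔP = 130; V ≈ 5.9 × 130^0.621 ≈ 121.23 kt.
Hurricane Haishen: ΔP = 65; V ≈ 5.9 × 65^0.621 ≈ 78.83 kt.
Difference ≈ 121.23 − 78.83 = 42.40 → 42 kt.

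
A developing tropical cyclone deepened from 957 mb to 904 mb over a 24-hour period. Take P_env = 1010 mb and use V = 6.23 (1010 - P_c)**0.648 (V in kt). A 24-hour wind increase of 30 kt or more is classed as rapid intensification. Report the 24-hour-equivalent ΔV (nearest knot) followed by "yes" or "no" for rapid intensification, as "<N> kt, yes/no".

46 kt, yes

V₁: ΔP = 53, V ≈ 6.23 × 53^0.648 ≈ 81.62 kt.
V₂: ΔP = 106, V ≈ 6.23 × 106^0.648 ≈ 127.90 kt.
ΔV over 24 h = 46.28 kt → 24 h equivalent = 46.28 × 24/24 ≈ 46.28 kt.
46 kt ≥ 30 kt ⇒ rapid intensification.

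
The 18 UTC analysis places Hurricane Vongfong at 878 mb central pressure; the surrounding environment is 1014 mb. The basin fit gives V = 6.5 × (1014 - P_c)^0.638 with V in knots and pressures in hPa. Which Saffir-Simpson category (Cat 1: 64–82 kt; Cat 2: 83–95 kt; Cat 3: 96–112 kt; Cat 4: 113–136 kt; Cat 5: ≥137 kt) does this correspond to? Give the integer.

ΔP = 1014 − 878 = 136 mb.
V ≈ 6.5 × 136^0.638 = 6.5 × 22.97 ≈ 149 kt.
149 kt falls in the Category 5 band.

5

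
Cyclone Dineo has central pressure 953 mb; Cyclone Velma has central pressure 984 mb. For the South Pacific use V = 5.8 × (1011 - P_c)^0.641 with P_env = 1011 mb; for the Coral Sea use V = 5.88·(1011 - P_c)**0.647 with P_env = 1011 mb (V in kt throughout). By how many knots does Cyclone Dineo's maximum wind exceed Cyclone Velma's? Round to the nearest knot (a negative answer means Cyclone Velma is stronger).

Cyclone Dineo: ΔP = 58; V ≈ 5.8 × 58^0.641 ≈ 78.30 kt.
Cyclone Velma: ΔP = 27; V ≈ 5.88 × 27^0.647 ≈ 49.60 kt.
Difference ≈ 78.30 − 49.60 = 28.70 → 29 kt.

29 kt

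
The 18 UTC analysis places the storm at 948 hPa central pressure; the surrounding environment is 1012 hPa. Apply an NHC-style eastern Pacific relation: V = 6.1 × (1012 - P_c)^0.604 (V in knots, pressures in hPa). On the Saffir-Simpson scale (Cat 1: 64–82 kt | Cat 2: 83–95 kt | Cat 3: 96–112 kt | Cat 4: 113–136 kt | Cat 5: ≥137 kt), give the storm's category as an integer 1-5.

ΔP = 1012 − 948 = 64 hPa.
V ≈ 6.1 × 64^0.604 = 6.1 × 12.33 ≈ 75 kt.
75 kt falls in the Category 1 band.

1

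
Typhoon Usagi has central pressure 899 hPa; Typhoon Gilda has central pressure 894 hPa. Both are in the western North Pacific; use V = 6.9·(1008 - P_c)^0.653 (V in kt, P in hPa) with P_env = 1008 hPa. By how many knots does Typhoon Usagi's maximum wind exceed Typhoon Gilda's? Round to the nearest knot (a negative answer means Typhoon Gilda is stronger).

Typhoon Usagi: ΔP = 109; V ≈ 6.9 × 109^0.653 ≈ 147.67 kt.
Typhoon Gilda: ΔP = 114; V ≈ 6.9 × 114^0.653 ≈ 152.06 kt.
Difference ≈ 147.67 − 152.06 = -4.39 → -4 kt.

-4 kt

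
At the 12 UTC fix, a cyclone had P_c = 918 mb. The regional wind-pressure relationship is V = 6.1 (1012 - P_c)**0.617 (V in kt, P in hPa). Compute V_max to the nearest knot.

ΔP = 1012 − 918 = 94 mb.
94^0.617 ≈ 16.498.
V ≈ 6.1 × 16.498 ≈ 100.6 kt.

101 kt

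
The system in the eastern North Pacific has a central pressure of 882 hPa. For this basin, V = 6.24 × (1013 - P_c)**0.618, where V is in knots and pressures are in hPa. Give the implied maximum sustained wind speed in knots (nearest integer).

127 kt

ΔP = 1013 − 882 = 131 hPa.
131^0.618 ≈ 20.346.
V ≈ 6.24 × 20.346 ≈ 127.0 kt.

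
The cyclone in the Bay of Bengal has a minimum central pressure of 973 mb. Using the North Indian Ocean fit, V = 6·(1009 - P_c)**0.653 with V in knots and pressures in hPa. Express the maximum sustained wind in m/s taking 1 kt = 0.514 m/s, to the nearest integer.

32 m/s

ΔP = 1009 − 973 = 36 mb.
V ≈ 6 × 36^0.653 = 6 × 10.382 ≈ 62.290 kt.
62.290 × 0.514 ≈ 32.02 m/s → 32 m/s.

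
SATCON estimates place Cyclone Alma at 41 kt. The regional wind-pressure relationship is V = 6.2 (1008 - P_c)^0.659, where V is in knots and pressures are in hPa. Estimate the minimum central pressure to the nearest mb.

ΔP = (V / 6.2)^(1/0.659) = (41/6.2)^1.517.
41/6.2 = 6.613; 6.613^1.517 ≈ 17.58 mb.
P_c = 1008 − 17.58 = 990.42 ≈ 990 mb.

990 mb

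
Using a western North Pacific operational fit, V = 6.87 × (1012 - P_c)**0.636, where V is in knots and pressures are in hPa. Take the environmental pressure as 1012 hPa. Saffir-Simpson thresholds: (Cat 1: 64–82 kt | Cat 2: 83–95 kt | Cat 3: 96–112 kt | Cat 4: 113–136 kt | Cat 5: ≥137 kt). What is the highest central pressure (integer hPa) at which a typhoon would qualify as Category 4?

Category 4 begins at V = 113 kt.
Required ΔP = (113/6.87)^(1/0.636) = 16.448^1.572 ≈ 81.68 hPa.
P_c ≤ 1012 − 81.68 = 930.32, so the highest integer P_c is 930 hPa.

930 hPa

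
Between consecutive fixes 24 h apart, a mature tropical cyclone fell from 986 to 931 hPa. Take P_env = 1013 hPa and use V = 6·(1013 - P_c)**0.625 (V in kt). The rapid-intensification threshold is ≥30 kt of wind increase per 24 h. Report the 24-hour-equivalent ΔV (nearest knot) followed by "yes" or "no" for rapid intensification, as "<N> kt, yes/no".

47 kt, yes

V₁: ΔP = 27, V ≈ 6 × 27^0.625 ≈ 47.07 kt.
V₂: ΔP = 82, V ≈ 6 × 82^0.625 ≈ 94.25 kt.
ΔV over 24 h = 47.18 kt → 24 h equivalent = 47.18 × 24/24 ≈ 47.18 kt.
47 kt ≥ 30 kt ⇒ rapid intensification.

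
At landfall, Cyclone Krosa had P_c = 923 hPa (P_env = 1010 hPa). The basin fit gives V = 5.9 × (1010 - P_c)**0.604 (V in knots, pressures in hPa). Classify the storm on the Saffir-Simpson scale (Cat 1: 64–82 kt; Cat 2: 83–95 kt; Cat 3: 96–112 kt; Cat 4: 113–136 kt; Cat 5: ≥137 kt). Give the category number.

ΔP = 1010 − 923 = 87 hPa.
V ≈ 5.9 × 87^0.604 = 5.9 × 14.84 ≈ 88 kt.
88 kt falls in the Category 2 band.

2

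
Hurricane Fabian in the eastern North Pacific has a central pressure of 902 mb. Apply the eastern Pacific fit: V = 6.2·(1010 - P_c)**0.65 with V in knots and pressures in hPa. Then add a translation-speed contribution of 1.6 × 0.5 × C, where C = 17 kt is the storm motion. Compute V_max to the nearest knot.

ΔP = 1010 − 902 = 108 mb.
108^0.65 ≈ 20.976.
V ≈ 6.2 × 20.976 ≈ 130.1 kt.
Translation term: 1.6 × 0.5 × 17 = 13.6 kt.
Corrected V ≈ 143.7 kt → 144 kt.

144 kt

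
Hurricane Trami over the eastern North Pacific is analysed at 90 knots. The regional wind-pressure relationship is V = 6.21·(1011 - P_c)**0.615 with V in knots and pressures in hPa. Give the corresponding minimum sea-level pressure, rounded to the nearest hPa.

934 hPa

ΔP = (V / 6.21)^(1/0.615) = (90/6.21)^1.626.
90/6.21 = 14.493; 14.493^1.626 ≈ 77.28 hPa.
P_c = 1011 − 77.28 = 933.72 ≈ 934 hPa.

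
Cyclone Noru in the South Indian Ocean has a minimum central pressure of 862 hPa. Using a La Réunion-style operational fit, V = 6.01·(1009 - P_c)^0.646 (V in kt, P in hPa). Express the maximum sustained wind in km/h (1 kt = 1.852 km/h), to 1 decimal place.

ΔP = 1009 − 862 = 147 hPa.
V ≈ 6.01 × 147^0.646 = 6.01 × 25.124 ≈ 150.995 kt.
150.995 × 1.852 ≈ 279.64 km/h → 279.6 km/h.

279.6 km/h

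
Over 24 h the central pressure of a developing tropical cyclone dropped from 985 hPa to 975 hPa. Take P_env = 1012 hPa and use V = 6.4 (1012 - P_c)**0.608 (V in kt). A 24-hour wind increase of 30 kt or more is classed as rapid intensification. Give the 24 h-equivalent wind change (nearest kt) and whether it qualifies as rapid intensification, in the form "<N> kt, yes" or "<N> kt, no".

10 kt, no

V₁: ΔP = 27, V ≈ 6.4 × 27^0.608 ≈ 47.47 kt.
V₂: ΔP = 37, V ≈ 6.4 × 37^0.608 ≈ 57.50 kt.
ΔV over 24 h = 10.03 kt → 24 h equivalent = 10.03 × 24/24 ≈ 10.03 kt.
10 kt < 30 kt ⇒ not rapid intensification.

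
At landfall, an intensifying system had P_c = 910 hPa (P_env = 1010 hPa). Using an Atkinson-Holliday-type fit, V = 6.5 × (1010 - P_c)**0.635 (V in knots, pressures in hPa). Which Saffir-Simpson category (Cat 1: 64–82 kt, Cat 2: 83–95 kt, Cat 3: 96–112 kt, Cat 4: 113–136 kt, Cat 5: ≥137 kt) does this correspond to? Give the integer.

ΔP = 1010 − 910 = 100 hPa.
V ≈ 6.5 × 100^0.635 = 6.5 × 18.62 ≈ 121 kt.
121 kt falls in the Category 4 band.

4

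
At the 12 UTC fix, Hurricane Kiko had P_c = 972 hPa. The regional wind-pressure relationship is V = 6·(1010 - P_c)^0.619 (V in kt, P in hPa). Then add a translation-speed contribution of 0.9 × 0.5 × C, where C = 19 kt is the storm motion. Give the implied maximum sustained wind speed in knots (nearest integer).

ΔP = 1010 − 972 = 38 hPa.
38^0.619 ≈ 9.504.
V ≈ 6 × 9.504 ≈ 57.0 kt.
Translation term: 0.9 × 0.5 × 19 = 8.55 kt.
Corrected V ≈ 65.55 kt → 66 kt.

66 kt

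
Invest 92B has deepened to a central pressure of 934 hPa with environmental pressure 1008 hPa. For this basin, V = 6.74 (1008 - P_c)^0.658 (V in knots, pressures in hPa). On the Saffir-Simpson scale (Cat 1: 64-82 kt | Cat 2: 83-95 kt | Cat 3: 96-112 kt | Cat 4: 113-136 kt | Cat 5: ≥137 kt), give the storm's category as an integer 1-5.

4

ΔP = 1008 − 934 = 74 hPa.
V ≈ 6.74 × 74^0.658 = 6.74 × 16.98 ≈ 114 kt.
114 kt falls in the Category 4 band.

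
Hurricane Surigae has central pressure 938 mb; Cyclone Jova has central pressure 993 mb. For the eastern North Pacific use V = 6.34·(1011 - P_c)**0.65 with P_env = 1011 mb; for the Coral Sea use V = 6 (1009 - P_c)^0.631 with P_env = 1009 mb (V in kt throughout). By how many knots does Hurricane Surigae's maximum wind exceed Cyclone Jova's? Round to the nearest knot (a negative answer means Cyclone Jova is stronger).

69 kt

Hurricane Surigae: ΔP = 73; V ≈ 6.34 × 73^0.65 ≈ 103.10 kt.
Cyclone Jova: ΔP = 16; V ≈ 6 × 16^0.631 ≈ 34.51 kt.
Difference ≈ 103.10 − 34.51 = 68.59 → 69 kt.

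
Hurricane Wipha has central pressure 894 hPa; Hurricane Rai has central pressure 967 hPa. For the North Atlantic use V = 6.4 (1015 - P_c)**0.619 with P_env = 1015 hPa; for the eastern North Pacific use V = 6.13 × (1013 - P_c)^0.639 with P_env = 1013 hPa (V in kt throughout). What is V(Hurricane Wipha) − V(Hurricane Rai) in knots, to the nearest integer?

Hurricane Wipha: ΔP = 121; V ≈ 6.4 × 121^0.619 ≈ 124.57 kt.
Hurricane Rai: ΔP = 46; V ≈ 6.13 × 46^0.639 ≈ 70.79 kt.
Difference ≈ 124.57 − 70.79 = 53.78 → 54 kt.

54 kt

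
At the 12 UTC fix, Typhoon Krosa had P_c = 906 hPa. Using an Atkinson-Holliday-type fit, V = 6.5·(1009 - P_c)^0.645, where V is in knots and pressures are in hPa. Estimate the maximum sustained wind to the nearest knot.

ΔP = 1009 − 906 = 103 hPa.
103^0.645 ≈ 19.874.
V ≈ 6.5 × 19.874 ≈ 129.2 kt.

129 kt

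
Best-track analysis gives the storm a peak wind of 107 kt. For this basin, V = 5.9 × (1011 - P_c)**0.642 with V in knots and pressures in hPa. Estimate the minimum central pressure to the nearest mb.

ΔP = (V / 5.9)^(1/0.642) = (107/5.9)^1.558.
107/5.9 = 18.136; 18.136^1.558 ≈ 91.27 mb.
P_c = 1011 − 91.27 = 919.73 ≈ 920 mb.

920 mb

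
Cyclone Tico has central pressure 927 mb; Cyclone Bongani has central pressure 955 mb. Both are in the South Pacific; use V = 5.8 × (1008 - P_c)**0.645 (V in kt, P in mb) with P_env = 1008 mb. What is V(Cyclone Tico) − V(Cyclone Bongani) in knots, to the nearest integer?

24 kt

Cyclone Tico: ΔP = 81; V ≈ 5.8 × 81^0.645 ≈ 98.72 kt.
Cyclone Bongani: ΔP = 53; V ≈ 5.8 × 53^0.645 ≈ 75.09 kt.
Difference ≈ 98.72 − 75.09 = 23.63 → 24 kt.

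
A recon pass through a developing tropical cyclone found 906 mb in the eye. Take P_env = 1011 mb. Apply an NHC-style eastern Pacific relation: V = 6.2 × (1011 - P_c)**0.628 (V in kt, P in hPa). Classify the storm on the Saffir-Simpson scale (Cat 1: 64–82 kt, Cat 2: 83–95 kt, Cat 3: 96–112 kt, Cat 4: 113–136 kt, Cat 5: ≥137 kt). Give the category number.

ΔP = 1011 − 906 = 105 mb.
V ≈ 6.2 × 105^0.628 = 6.2 × 18.59 ≈ 115 kt.
115 kt falls in the Category 4 band.

4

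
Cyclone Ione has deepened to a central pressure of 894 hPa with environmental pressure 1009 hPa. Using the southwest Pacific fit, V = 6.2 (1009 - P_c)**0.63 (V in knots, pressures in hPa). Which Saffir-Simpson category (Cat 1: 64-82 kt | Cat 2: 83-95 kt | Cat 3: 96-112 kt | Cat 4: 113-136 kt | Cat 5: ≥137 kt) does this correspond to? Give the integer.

ΔP = 1009 − 894 = 115 hPa.
V ≈ 6.2 × 115^0.63 = 6.2 × 19.87 ≈ 123 kt.
123 kt falls in the Category 4 band.

4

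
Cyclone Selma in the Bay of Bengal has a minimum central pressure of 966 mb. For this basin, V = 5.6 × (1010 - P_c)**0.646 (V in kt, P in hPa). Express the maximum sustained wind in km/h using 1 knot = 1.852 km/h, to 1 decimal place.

119.5 km/h

ΔP = 1010 − 966 = 44 mb.
V ≈ 5.6 × 44^0.646 = 5.6 × 11.526 ≈ 64.544 kt.
64.544 × 1.852 ≈ 119.54 km/h → 119.5 km/h.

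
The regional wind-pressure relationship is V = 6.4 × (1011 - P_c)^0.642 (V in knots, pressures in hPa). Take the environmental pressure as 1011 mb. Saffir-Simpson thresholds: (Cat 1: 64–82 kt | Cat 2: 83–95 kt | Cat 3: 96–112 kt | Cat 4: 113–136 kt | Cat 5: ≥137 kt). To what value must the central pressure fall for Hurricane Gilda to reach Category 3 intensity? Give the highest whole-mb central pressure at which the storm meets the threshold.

943 mb

Category 3 begins at V = 96 kt.
Required ΔP = (96/6.4)^(1/0.642) = 15.000^1.558 ≈ 67.91 mb.
P_c ≤ 1011 − 67.91 = 943.09, so the highest integer P_c is 943 mb.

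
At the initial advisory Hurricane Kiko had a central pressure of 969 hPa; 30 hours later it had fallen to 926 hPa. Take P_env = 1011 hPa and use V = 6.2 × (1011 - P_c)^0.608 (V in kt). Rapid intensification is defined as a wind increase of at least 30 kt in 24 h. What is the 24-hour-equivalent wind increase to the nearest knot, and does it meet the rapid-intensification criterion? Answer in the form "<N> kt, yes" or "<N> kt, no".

V₁: ΔP = 42, V ≈ 6.2 × 42^0.608 ≈ 60.16 kt.
V₂: ΔP = 85, V ≈ 6.2 × 85^0.608 ≈ 92.36 kt.
ΔV over 30 h = 32.20 kt → 24 h equivalent = 32.20 × 24/30 ≈ 25.76 kt.
26 kt < 30 kt ⇒ not rapid intensification.

26 kt, no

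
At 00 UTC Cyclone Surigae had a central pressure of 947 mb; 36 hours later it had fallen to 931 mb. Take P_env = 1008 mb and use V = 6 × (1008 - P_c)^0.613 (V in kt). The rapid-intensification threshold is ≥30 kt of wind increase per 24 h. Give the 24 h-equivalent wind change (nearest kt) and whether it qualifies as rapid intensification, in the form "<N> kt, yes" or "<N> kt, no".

8 kt, no

V₁: ΔP = 61, V ≈ 6 × 61^0.613 ≈ 74.57 kt.
V₂: ΔP = 77, V ≈ 6 × 77^0.613 ≈ 86.01 kt.
ΔV over 36 h = 11.44 kt → 24 h equivalent = 11.44 × 24/36 ≈ 7.63 kt.
8 kt < 30 kt ⇒ not rapid intensification.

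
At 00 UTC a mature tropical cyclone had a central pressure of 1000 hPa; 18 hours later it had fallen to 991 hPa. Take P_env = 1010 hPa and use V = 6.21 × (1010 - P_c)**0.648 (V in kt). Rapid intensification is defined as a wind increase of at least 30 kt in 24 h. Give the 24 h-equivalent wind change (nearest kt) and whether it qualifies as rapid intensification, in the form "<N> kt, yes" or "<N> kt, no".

19 kt, no

V₁: ΔP = 10, V ≈ 6.21 × 10^0.648 ≈ 27.61 kt.
V₂: ΔP = 19, V ≈ 6.21 × 19^0.648 ≈ 41.85 kt.
ΔV over 18 h = 14.24 kt → 24 h equivalent = 14.24 × 24/18 ≈ 18.99 kt.
19 kt < 30 kt ⇒ not rapid intensification.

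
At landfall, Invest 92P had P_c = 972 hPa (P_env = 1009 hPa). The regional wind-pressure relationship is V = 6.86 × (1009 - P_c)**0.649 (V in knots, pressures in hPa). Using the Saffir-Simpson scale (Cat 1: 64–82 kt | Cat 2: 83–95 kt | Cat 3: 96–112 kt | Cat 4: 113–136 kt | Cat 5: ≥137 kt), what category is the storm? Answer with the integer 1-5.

1

ΔP = 1009 − 972 = 37 hPa.
V ≈ 6.86 × 37^0.649 = 6.86 × 10.42 ≈ 71 kt.
71 kt falls in the Category 1 band.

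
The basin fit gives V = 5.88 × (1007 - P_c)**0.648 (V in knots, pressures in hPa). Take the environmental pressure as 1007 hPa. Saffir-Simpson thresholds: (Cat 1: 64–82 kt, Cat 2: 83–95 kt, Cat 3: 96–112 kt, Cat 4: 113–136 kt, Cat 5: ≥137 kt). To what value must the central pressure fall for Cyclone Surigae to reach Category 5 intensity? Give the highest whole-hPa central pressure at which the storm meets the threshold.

878 hPa

Category 5 begins at V = 137 kt.
Required ΔP = (137/5.88)^(1/0.648) = 23.299^1.543 ≈ 128.85 hPa.
P_c ≤ 1007 − 128.85 = 878.15, so the highest integer P_c is 878 hPa.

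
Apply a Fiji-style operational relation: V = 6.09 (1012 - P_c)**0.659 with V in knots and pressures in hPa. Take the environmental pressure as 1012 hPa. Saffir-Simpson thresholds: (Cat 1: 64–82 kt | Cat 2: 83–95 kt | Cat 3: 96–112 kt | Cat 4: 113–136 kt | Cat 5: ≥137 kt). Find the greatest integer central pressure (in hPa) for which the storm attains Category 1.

Category 1 begins at V = 64 kt.
Required ΔP = (64/6.09)^(1/0.659) = 10.509^1.517 ≈ 35.50 hPa.
P_c ≤ 1012 − 35.50 = 976.50, so the highest integer P_c is 976 hPa.

976 hPa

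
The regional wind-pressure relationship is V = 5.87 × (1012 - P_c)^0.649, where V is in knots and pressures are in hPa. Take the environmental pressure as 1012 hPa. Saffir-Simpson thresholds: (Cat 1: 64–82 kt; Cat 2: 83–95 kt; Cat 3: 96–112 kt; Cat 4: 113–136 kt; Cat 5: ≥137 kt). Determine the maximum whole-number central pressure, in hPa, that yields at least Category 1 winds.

972 hPa

Category 1 begins at V = 64 kt.
Required ΔP = (64/5.87)^(1/0.649) = 10.903^1.541 ≈ 39.69 hPa.
P_c ≤ 1012 − 39.69 = 972.31, so the highest integer P_c is 972 hPa.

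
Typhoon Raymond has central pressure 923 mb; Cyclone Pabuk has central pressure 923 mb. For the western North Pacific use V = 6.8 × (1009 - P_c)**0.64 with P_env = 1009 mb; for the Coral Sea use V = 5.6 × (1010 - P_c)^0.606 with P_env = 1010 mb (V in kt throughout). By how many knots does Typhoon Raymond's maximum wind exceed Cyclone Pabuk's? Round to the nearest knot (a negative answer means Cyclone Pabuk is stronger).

Typhoon Raymond: ΔP = 86; V ≈ 6.8 × 86^0.64 ≈ 117.65 kt.
Cyclone Pabuk: ΔP = 87; V ≈ 5.6 × 87^0.606 ≈ 83.86 kt.
Difference ≈ 117.65 − 83.86 = 33.79 → 34 kt.

34 kt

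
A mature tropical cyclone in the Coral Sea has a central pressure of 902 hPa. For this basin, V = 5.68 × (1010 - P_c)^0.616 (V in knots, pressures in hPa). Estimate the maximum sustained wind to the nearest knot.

102 kt

ΔP = 1010 − 902 = 108 hPa.
108^0.616 ≈ 17.889.
V ≈ 5.68 × 17.889 ≈ 101.6 kt.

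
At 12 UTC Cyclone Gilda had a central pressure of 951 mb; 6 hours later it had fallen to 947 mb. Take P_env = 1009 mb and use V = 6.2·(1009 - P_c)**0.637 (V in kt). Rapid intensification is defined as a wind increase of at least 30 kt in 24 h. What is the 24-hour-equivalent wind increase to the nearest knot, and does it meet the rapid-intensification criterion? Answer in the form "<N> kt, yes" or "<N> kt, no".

V₁: ΔP = 58, V ≈ 6.2 × 58^0.637 ≈ 82.36 kt.
V₂: ΔP = 62, V ≈ 6.2 × 62^0.637 ≈ 85.93 kt.
ΔV over 6 h = 3.57 kt → 24 h equivalent = 3.57 × 24/6 ≈ 14.28 kt.
14 kt < 30 kt ⇒ not rapid intensification.

14 kt, no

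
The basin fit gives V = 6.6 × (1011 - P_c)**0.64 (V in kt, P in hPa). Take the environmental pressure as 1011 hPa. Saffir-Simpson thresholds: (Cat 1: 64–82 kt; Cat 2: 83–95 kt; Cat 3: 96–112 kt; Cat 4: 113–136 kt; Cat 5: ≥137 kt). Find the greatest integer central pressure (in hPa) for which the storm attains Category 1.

Category 1 begins at V = 64 kt.
Required ΔP = (64/6.6)^(1/0.64) = 9.697^1.562 ≈ 34.80 hPa.
P_c ≤ 1011 − 34.80 = 976.20, so the highest integer P_c is 976 hPa.

976 hPa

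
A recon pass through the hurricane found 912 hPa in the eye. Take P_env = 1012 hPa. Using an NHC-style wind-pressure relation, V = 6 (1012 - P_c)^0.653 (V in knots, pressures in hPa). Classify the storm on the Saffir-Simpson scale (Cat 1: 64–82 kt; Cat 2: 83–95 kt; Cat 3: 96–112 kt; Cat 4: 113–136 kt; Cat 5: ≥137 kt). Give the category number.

ΔP = 1012 − 912 = 100 hPa.
V ≈ 6 × 100^0.653 = 6 × 20.23 ≈ 121 kt.
121 kt falls in the Category 4 band.

4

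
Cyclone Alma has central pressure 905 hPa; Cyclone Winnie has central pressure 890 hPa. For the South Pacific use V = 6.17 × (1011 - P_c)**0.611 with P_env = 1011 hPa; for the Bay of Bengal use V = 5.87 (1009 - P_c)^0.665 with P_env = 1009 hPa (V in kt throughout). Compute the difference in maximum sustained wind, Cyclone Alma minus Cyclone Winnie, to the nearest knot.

-34 kt

Cyclone Alma: ΔP = 106; V ≈ 6.17 × 106^0.611 ≈ 106.60 kt.
Cyclone Winnie: ΔP = 119; V ≈ 5.87 × 119^0.665 ≈ 140.89 kt.
Difference ≈ 106.60 − 140.89 = -34.29 → -34 kt.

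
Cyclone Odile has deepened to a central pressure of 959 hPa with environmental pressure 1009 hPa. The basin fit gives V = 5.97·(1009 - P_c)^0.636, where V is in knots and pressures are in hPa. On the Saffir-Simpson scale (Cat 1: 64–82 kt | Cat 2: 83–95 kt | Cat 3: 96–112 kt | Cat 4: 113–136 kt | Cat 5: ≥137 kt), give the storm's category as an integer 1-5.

1

ΔP = 1009 − 959 = 50 hPa.
V ≈ 5.97 × 50^0.636 = 5.97 × 12.04 ≈ 72 kt.
72 kt falls in the Category 1 band.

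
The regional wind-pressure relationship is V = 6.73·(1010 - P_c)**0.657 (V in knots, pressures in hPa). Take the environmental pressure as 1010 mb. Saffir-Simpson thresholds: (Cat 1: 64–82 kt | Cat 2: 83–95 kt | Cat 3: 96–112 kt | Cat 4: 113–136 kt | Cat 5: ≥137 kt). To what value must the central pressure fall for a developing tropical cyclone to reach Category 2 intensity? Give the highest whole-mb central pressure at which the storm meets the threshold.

Category 2 begins at V = 83 kt.
Required ΔP = (83/6.73)^(1/0.657) = 12.333^1.522 ≈ 45.78 mb.
P_c ≤ 1010 − 45.78 = 964.22, so the highest integer P_c is 964 mb.

964 mb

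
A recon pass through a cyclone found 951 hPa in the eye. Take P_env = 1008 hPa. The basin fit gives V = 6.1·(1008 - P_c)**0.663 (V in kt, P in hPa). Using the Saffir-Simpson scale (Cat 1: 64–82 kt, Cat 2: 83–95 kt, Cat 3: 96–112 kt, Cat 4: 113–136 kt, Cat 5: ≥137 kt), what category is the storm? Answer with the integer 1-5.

ΔP = 1008 − 951 = 57 hPa.
V ≈ 6.1 × 57^0.663 = 6.1 × 14.59 ≈ 89 kt.
89 kt falls in the Category 2 band.

2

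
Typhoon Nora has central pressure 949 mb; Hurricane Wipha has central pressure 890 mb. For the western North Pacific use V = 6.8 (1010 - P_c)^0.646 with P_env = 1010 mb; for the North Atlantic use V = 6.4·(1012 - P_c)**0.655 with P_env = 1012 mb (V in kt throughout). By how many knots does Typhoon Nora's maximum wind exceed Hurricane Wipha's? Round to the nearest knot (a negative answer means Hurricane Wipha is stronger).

Typhoon Nora: ΔP = 61; V ≈ 6.8 × 61^0.646 ≈ 96.79 kt.
Hurricane Wipha: ΔP = 122; V ≈ 6.4 × 122^0.655 ≈ 148.85 kt.
Difference ≈ 96.79 − 148.85 = -52.06 → -52 kt.

-52 kt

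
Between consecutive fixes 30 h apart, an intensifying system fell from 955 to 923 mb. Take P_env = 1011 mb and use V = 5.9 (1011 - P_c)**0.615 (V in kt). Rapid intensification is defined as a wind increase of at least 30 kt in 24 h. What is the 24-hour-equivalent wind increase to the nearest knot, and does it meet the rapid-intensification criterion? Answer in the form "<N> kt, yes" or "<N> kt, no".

18 kt, no

V₁: ΔP = 56, V ≈ 5.9 × 56^0.615 ≈ 70.14 kt.
V₂: ΔP = 88, V ≈ 5.9 × 88^0.615 ≈ 92.62 kt.
ΔV over 30 h = 22.48 kt → 24 h equivalent = 22.48 × 24/30 ≈ 17.98 kt.
18 kt < 30 kt ⇒ not rapid intensification.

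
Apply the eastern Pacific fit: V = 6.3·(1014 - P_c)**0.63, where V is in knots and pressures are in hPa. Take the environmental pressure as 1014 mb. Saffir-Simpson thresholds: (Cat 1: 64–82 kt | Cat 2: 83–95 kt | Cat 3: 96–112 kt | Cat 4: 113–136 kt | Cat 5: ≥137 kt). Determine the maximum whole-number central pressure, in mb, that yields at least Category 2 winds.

954 mb

Category 2 begins at V = 83 kt.
Required ΔP = (83/6.3)^(1/0.63) = 13.175^1.587 ≈ 59.89 mb.
P_c ≤ 1014 − 59.89 = 954.11, so the highest integer P_c is 954 mb.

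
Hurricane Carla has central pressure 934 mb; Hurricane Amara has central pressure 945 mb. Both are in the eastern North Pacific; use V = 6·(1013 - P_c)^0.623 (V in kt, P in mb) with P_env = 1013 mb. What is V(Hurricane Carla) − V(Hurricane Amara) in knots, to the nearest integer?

Hurricane Carla: ΔP = 79; V ≈ 6 × 79^0.623 ≈ 91.28 kt.
Hurricane Amara: ΔP = 68; V ≈ 6 × 68^0.623 ≈ 83.14 kt.
Difference ≈ 91.28 − 83.14 = 8.14 → 8 kt.

8 kt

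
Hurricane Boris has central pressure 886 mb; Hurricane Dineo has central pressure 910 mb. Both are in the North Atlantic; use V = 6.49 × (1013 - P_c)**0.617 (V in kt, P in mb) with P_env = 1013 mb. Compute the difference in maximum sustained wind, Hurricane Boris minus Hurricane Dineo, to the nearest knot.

16 kt

Hurricane Boris: ΔP = 127; V ≈ 6.49 × 127^0.617 ≈ 128.91 kt.
Hurricane Dineo: ΔP = 103; V ≈ 6.49 × 103^0.617 ≈ 113.28 kt.
Difference ≈ 128.91 − 113.28 = 15.63 → 16 kt.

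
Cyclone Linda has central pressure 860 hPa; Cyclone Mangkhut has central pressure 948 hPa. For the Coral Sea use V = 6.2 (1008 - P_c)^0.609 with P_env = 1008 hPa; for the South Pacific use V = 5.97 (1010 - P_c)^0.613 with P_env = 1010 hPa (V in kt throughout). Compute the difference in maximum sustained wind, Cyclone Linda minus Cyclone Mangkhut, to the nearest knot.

55 kt

Cyclone Linda: ΔP = 148; V ≈ 6.2 × 148^0.609 ≈ 130.04 kt.
Cyclone Mangkhut: ΔP = 62; V ≈ 5.97 × 62^0.613 ≈ 74.94 kt.
Difference ≈ 130.04 − 74.94 = 55.10 → 55 kt.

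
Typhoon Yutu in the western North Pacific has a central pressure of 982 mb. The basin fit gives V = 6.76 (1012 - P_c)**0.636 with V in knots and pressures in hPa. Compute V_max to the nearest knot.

59 kt

ΔP = 1012 − 982 = 30 mb.
30^0.636 ≈ 8.699.
V ≈ 6.76 × 8.699 ≈ 58.8 kt.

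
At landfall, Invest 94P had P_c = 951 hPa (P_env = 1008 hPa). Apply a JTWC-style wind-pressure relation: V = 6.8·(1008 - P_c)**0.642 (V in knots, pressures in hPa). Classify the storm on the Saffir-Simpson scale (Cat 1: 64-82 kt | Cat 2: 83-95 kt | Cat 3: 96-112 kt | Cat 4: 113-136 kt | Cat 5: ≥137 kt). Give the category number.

ΔP = 1008 − 951 = 57 hPa.
V ≈ 6.8 × 57^0.642 = 6.8 × 13.41 ≈ 91 kt.
91 kt falls in the Category 2 band.

2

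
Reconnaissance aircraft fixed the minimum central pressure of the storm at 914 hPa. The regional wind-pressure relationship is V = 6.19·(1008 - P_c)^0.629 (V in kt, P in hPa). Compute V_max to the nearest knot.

ΔP = 1008 − 914 = 94 hPa.
94^0.629 ≈ 17.422.
V ≈ 6.19 × 17.422 ≈ 107.8 kt.

108 kt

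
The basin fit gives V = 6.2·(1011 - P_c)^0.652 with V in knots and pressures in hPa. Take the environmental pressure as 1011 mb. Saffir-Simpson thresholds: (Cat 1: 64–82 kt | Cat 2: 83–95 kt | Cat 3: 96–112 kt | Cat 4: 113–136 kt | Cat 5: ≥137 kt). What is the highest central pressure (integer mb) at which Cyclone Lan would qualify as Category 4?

925 mb

Category 4 begins at V = 113 kt.
Required ΔP = (113/6.2)^(1/0.652) = 18.226^1.534 ≈ 85.82 mb.
P_c ≤ 1011 − 85.82 = 925.18, so the highest integer P_c is 925 mb.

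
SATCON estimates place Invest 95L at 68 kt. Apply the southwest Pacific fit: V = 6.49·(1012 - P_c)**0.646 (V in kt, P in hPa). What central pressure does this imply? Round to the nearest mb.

ΔP = (V / 6.49)^(1/0.646) = (68/6.49)^1.548.
68/6.49 = 10.478; 10.478^1.548 ≈ 37.96 mb.
P_c = 1012 − 37.96 = 974.04 ≈ 974 mb.

974 mb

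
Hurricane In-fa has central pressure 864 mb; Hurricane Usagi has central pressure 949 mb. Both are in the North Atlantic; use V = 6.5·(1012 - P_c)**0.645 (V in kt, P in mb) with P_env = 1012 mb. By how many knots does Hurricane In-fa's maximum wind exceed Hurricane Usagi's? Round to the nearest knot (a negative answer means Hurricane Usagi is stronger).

69 kt

Hurricane In-fa: ΔP = 148; V ≈ 6.5 × 148^0.645 ≈ 163.20 kt.
Hurricane Usagi: ΔP = 63; V ≈ 6.5 × 63^0.645 ≈ 94.08 kt.
Difference ≈ 163.20 − 94.08 = 69.12 → 69 kt.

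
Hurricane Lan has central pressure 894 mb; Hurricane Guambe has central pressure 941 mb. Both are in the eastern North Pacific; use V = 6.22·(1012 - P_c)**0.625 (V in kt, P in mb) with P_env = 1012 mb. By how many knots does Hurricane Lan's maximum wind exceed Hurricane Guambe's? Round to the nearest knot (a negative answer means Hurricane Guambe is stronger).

Hurricane Lan: ΔP = 118; V ≈ 6.22 × 118^0.625 ≈ 122.66 kt.
Hurricane Guambe: ΔP = 71; V ≈ 6.22 × 71^0.625 ≈ 89.29 kt.
Difference ≈ 122.66 − 89.29 = 33.37 → 33 kt.

33 kt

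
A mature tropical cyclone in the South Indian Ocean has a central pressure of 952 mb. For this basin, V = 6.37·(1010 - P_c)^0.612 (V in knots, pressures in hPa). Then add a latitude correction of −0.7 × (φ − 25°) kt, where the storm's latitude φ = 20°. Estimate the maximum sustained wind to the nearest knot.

80 kt

ΔP = 1010 − 952 = 58 mb.
58^0.612 ≈ 12.001.
V ≈ 6.37 × 12.001 ≈ 76.4 kt.
Latitude correction: −0.7 × (20 − 25) = 3.5 kt.
Corrected V ≈ 79.9 kt → 80 kt.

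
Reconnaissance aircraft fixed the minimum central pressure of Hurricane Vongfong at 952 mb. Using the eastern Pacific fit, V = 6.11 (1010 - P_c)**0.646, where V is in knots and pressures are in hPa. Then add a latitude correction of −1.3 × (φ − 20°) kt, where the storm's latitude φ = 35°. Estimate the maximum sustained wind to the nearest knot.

65 kt

ΔP = 1010 − 952 = 58 mb.
58^0.646 ≈ 13.778.
V ≈ 6.11 × 13.778 ≈ 84.2 kt.
Latitude correction: −1.3 × (35 − 20) = -19.5 kt.
Corrected V ≈ 64.7 kt → 65 kt.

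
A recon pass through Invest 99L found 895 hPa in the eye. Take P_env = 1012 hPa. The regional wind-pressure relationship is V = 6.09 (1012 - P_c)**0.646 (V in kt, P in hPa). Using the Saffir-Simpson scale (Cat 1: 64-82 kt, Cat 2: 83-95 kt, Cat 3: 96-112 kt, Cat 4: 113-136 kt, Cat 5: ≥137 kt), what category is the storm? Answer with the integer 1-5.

4

ΔP = 1012 − 895 = 117 hPa.
V ≈ 6.09 × 117^0.646 = 6.09 × 21.68 ≈ 132 kt.
132 kt falls in the Category 4 band.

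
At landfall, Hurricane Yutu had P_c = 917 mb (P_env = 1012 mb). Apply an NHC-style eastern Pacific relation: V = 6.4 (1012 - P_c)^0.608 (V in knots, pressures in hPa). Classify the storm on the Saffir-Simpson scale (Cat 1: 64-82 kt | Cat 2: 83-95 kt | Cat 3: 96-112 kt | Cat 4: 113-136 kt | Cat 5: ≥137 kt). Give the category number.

3

ΔP = 1012 − 917 = 95 mb.
V ≈ 6.4 × 95^0.608 = 6.4 × 15.94 ≈ 102 kt.
102 kt falls in the Category 3 band.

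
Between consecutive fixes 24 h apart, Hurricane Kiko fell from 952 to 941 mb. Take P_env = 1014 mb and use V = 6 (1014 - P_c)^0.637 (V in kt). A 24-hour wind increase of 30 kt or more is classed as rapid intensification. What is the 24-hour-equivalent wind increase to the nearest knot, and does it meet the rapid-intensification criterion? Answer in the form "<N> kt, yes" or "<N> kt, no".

V₁: ΔP = 62, V ≈ 6 × 62^0.637 ≈ 83.16 kt.
V₂: ΔP = 73, V ≈ 6 × 73^0.637 ≈ 92.28 kt.
ΔV over 24 h = 9.12 kt → 24 h equivalent = 9.12 × 24/24 ≈ 9.12 kt.
9 kt < 30 kt ⇒ not rapid intensification.

9 kt, no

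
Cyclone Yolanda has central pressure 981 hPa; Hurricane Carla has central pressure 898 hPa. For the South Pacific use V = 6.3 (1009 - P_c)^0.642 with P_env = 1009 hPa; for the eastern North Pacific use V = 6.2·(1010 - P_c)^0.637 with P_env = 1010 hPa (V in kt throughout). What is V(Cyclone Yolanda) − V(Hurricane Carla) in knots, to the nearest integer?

Cyclone Yolanda: ΔP = 28; V ≈ 6.3 × 28^0.642 ≈ 53.51 kt.
Hurricane Carla: ΔP = 112; V ≈ 6.2 × 112^0.637 ≈ 125.24 kt.
Difference ≈ 53.51 − 125.24 = -71.73 → -72 kt.

-72 kt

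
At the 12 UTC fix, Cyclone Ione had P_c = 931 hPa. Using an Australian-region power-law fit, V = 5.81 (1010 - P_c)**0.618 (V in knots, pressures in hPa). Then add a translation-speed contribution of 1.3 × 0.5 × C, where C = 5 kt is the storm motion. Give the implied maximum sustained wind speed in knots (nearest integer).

90 kt

ΔP = 1010 − 931 = 79 hPa.
79^0.618 ≈ 14.884.
V ≈ 5.81 × 14.884 ≈ 86.5 kt.
Translation term: 1.3 × 0.5 × 5 = 3.25 kt.
Corrected V ≈ 89.75 kt → 90 kt.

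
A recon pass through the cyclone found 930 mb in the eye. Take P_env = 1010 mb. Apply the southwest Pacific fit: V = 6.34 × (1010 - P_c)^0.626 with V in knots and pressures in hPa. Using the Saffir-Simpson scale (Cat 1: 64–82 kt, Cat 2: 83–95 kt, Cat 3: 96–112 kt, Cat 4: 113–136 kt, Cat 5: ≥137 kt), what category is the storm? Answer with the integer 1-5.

3

ΔP = 1010 − 930 = 80 mb.
V ≈ 6.34 × 80^0.626 = 6.34 × 15.54 ≈ 98 kt.
98 kt falls in the Category 3 band.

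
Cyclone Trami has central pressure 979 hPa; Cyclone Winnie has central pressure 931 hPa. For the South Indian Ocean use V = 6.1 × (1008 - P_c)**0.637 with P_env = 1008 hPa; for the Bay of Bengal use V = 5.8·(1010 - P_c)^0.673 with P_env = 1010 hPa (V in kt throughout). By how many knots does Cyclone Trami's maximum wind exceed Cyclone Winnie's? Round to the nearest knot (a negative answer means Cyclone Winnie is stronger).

-58 kt

Cyclone Trami: ΔP = 29; V ≈ 6.1 × 29^0.637 ≈ 52.10 kt.
Cyclone Winnie: ΔP = 79; V ≈ 5.8 × 79^0.673 ≈ 109.78 kt.
Difference ≈ 52.10 − 109.78 = -57.68 → -58 kt.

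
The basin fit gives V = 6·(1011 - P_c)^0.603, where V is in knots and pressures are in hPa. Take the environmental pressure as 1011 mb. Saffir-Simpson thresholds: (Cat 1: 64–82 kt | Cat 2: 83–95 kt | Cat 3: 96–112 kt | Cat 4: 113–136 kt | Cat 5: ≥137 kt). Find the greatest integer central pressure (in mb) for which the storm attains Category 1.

Category 1 begins at V = 64 kt.
Required ΔP = (64/6)^(1/0.603) = 10.667^1.658 ≈ 50.68 mb.
P_c ≤ 1011 − 50.68 = 960.32, so the highest integer P_c is 960 mb.

960 mb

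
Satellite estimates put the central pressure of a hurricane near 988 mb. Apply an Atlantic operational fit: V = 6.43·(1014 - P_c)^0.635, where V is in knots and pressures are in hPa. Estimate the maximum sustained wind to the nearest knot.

51 kt

ΔP = 1014 − 988 = 26 mb.
26^0.635 ≈ 7.916.
V ≈ 6.43 × 7.916 ≈ 50.9 kt.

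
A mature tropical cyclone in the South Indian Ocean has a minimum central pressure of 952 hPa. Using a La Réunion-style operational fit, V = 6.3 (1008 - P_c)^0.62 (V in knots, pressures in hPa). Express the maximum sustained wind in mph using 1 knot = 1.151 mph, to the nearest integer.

88 mph

ΔP = 1008 − 952 = 56 hPa.
V ≈ 6.3 × 56^0.62 = 6.3 × 12.130 ≈ 76.422 kt.
76.422 × 1.151 ≈ 87.96 mph → 88 mph.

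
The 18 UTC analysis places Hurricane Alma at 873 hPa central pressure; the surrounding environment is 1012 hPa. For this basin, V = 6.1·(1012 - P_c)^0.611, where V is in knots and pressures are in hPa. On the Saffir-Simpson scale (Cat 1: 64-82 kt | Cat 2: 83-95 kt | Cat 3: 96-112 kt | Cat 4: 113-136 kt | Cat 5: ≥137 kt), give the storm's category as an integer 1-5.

ΔP = 1012 − 873 = 139 hPa.
V ≈ 6.1 × 139^0.611 = 6.1 × 20.39 ≈ 124 kt.
124 kt falls in the Category 4 band.

4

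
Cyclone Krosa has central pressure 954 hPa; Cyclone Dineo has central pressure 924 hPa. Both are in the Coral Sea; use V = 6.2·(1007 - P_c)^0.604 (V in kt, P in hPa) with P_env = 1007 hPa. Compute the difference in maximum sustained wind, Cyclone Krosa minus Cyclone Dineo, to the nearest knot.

Cyclone Krosa: ΔP = 53; V ≈ 6.2 × 53^0.604 ≈ 68.21 kt.
Cyclone Dineo: ΔP = 83; V ≈ 6.2 × 83^0.604 ≈ 89.44 kt.
Difference ≈ 68.21 − 89.44 = -21.23 → -21 kt.

-21 kt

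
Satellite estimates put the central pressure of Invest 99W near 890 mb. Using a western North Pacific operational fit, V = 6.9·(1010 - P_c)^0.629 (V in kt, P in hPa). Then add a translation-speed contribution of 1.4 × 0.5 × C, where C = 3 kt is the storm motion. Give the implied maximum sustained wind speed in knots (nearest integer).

142 kt

ΔP = 1010 − 890 = 120 mb.
120^0.629 ≈ 20.314.
V ≈ 6.9 × 20.314 ≈ 140.2 kt.
Translation term: 1.4 × 0.5 × 3 = 2.1 kt.
Corrected V ≈ 142.3 kt → 142 kt.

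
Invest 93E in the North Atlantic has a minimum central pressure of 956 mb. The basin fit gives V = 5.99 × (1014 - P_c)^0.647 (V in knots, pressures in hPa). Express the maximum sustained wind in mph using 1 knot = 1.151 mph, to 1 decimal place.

ΔP = 1014 − 956 = 58 mb.
V ≈ 5.99 × 58^0.647 = 5.99 × 13.834 ≈ 82.864 kt.
82.864 × 1.151 ≈ 95.38 mph → 95.4 mph.

95.4 mph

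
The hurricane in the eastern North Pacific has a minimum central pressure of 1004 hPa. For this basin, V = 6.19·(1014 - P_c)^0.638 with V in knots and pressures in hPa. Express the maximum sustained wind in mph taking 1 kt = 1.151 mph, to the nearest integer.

ΔP = 1014 − 1004 = 10 hPa.
V ≈ 6.19 × 10^0.638 = 6.19 × 4.345 ≈ 26.896 kt.
26.896 × 1.151 ≈ 30.96 mph → 31 mph.

31 mph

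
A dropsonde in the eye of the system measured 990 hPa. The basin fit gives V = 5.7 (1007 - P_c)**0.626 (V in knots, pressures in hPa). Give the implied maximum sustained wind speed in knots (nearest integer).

ΔP = 1007 − 990 = 17 hPa.
17^0.626 ≈ 5.892.
V ≈ 5.7 × 5.892 ≈ 33.6 kt.

34 kt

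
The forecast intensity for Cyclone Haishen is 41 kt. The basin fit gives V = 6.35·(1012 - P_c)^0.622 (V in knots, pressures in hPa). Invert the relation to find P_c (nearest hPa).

992 hPa

ΔP = (V / 6.35)^(1/0.622) = (41/6.35)^1.608.
41/6.35 = 6.457; 6.457^1.608 ≈ 20.06 hPa.
P_c = 1012 − 20.06 = 991.94 ≈ 992 hPa.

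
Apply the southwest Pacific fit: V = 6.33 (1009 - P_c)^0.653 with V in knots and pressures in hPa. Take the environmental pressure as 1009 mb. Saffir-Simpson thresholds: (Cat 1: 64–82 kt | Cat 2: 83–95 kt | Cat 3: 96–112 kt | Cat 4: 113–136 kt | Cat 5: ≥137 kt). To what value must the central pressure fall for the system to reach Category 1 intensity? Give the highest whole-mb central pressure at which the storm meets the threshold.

Category 1 begins at V = 64 kt.
Required ΔP = (64/6.33)^(1/0.653) = 10.111^1.531 ≈ 34.57 mb.
P_c ≤ 1009 − 34.57 = 974.43, so the highest integer P_c is 974 mb.

974 mb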